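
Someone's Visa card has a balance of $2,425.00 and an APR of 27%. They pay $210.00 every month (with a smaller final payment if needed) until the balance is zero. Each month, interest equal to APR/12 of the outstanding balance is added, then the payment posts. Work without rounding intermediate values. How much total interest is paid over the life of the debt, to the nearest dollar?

$415

Monthly rate r = 27%/12 = 2.25% = 0.0225.
Payoff takes n = ⌈−ln(1 − rB₀/P)/ln(1+r)⌉ = ⌈13.522⌉ = 14 payments; the last is $110.12.
Total paid = 13·$210.00 + $110.12 = $2,840.12.
Total interest = total paid − principal = $2,840.12 − $2,425.00 = $415.12.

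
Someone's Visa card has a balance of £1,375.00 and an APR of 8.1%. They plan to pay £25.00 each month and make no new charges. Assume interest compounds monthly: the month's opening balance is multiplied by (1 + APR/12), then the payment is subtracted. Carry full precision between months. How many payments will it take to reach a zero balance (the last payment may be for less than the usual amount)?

69 payments

Monthly rate r = 8.1%/12 = 0.675% = 0.00675.
Recurrence: B ← B·(1+r) − £25.00.
Month 1: interest £9.28; balance after payment £1,359.28.
Month 2: interest £9.18; balance after payment £1,343.46.
Closed form: n = −ln(1 − rB₀/P)/ln(1+r) = −ln(0.62875)/ln(1.00675) ≈ 68.976, so the balance reaches zero during payment 69.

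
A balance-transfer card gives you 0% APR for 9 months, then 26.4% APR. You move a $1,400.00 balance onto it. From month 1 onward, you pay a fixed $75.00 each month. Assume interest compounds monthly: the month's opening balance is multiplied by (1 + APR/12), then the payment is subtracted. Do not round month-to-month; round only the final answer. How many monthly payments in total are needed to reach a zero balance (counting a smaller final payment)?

20 payments

Promo months 1–9 at r₀ = 0%/12 = 0; months 10+ at r₁ = 26.4%/12 = 0.022.
After month 9 (no interest yet): B = $1,400.00 − 9·$75.00 = $725.00.
Then at r₁ with $75.00/mo: n₂ = −ln(1 − r₁·B/P)/ln(1+r₁) ≈ 10.99 → 11 more payments.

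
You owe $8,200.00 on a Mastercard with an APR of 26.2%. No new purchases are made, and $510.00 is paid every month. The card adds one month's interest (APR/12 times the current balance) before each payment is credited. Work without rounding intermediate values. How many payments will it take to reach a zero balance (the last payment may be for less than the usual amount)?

21 months

Monthly rate r = 26.2%/12 = 2.18333% = 0.0218333.
Recurrence: B ← B·(1+r) − $510.00.
Month 1: interest $179.03; balance after payment $7,869.03.
Month 2: interest $171.81; balance after payment $7,530.84.
Closed form: n = −ln(1 − rB₀/P)/ln(1+r) = −ln(0.64895)/ln(1.02183) ≈ 20.020, so the balance reaches zero during payment 21.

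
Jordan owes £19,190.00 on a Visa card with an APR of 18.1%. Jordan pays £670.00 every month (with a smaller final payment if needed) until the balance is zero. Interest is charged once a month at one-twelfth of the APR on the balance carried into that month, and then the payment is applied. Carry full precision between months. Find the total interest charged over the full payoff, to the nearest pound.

Monthly rate r = 18.1%/12 = 1.50833% = 0.0150833.
Payoff takes n = ⌈−ln(1 − rB₀/P)/ln(1+r)⌉ = ⌈37.784⌉ = 38 payments; the last is £526.33.
Total paid = 37·£670.00 + £526.33 = £25,316.33.
Total interest = total paid − principal = £25,316.33 − £19,190.00 = £6,126.33.

£6,126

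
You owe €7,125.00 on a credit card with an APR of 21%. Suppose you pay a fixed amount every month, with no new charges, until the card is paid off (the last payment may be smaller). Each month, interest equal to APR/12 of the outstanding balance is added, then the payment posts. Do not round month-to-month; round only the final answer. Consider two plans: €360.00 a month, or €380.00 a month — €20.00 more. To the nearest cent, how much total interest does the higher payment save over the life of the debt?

€112.87

Monthly rate r = 21%/12 = 1.75% = 0.0175.
At €360.00/mo: n = ⌈−ln(1 − rB₀/P)/ln(1+r)⌉ = 25 payments (last €183.85); total interest = total paid − €7,125.00 = €1,698.85.
At €380.00/mo: 23 payments (last €350.98); total interest €1,585.98.
Interest saved = €1,698.85 − €1,585.98 = €112.87.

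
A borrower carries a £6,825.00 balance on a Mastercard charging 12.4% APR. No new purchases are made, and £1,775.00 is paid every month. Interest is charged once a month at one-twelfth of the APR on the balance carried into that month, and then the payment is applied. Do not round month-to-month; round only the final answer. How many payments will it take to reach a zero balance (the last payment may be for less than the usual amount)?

Monthly rate r = 12.4%/12 = 1.03333% = 0.0103333.
Recurrence: B ← B·(1+r) − £1,775.00.
Month 1: interest £70.53; balance after payment £5,120.52.
Month 2: interest £52.91; balance after payment £3,398.44.
Month 3: interest £35.12; balance after payment £1,658.55.
Month 4: interest £17.14; balance after payment £0.00.

4 payments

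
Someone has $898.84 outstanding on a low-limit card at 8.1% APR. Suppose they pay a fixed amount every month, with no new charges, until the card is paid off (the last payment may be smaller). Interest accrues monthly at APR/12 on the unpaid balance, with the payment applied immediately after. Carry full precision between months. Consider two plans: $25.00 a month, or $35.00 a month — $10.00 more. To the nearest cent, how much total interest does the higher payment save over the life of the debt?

$42.58

Monthly rate r = 8.1%/12 = 0.675% = 0.00675.
At $25.00/mo: n = ⌈−ln(1 − rB₀/P)/ln(1+r)⌉ = 42 payments (last $8.04); total interest = total paid − $898.84 = $134.20.
At $35.00/mo: 29 payments (last $10.46); total interest $91.62.
Interest saved = $134.20 − $91.62 = $42.58.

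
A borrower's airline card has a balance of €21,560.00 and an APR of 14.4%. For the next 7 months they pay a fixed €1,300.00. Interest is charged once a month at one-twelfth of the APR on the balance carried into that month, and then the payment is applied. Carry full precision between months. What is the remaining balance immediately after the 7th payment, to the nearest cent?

Monthly rate r = 14.4%/12 = 1.2% = 0.012.
Each month: B ← B·(1+r) − €1,300.00.
Month 1: interest €258.72; balance after payment €20,518.72.
Month 2: interest €246.22; balance after payment €19,464.94.
Month 3: interest €233.58; balance after payment €18,398.52.
Month 4: interest €220.78; balance after payment €17,319.31.
Month 5: interest €207.83; balance after payment €16,227.14.
Month 6: interest €194.73; balance after payment €15,121.86.
Month 7: interest €181.46; balance after payment €14,003.33.

€14,003.33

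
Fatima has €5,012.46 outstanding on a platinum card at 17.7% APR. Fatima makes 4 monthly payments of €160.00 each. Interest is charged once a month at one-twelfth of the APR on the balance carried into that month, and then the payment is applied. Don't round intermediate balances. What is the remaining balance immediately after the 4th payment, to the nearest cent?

Monthly rate r = 17.7%/12 = 1.475% = 0.01475.
Each month: B ← B·(1+r) − €160.00.
Month 1: interest €73.93; balance after payment €4,926.39.
Month 2: interest €72.66; balance after payment €4,839.06.
Month 3: interest €71.38; balance after payment €4,750.43.
Month 4: interest €70.07; balance after payment €4,660.50.

€4,660.50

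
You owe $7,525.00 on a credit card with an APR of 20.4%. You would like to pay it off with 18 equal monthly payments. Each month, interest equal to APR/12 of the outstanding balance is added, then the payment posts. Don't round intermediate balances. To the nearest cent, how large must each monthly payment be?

$488.79

Monthly rate r = 20.4%/12 = 1.7% = 0.017.
Level-payment amortization: P = B₀·r / (1 − (1+r)^(−n)) = 7525.00·0.017 / (1 − 1.017^(−18)).
Denominator 1 − (1+r)^(−18) = 0.261717036.
P = 127.925 / 0.261717036 ≈ 488.79.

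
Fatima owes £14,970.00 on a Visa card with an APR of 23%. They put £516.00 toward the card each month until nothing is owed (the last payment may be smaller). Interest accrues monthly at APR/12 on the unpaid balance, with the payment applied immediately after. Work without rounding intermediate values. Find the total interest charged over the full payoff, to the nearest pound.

Monthly rate r = 23%/12 = 1.91667% = 0.0191667.
Payoff takes n = ⌈−ln(1 − rB₀/P)/ln(1+r)⌉ = ⌈42.773⌉ = 43 payments; the last is £399.70.
Total paid = 42·£516.00 + £399.70 = £22,071.70.
Total interest = total paid − principal = £22,071.70 − £14,970.00 = £7,101.70.

£7,102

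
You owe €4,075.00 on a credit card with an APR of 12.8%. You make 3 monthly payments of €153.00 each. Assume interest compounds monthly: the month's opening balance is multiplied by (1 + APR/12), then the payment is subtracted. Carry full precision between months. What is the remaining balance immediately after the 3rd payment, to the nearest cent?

Monthly rate r = 12.8%/12 = 1.06667% = 0.0106667.
Each month: B ← B·(1+r) − €153.00.
Month 1: interest €43.47; balance after payment €3,965.47.
Month 2: interest €42.30; balance after payment €3,854.76.
Month 3: interest €41.12; balance after payment €3,742.88.

€3,742.88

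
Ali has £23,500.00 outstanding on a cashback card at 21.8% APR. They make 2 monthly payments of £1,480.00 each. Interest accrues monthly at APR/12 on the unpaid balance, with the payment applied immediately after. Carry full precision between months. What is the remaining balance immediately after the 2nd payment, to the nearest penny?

Monthly rate r = 21.8%/12 = 1.81667% = 0.0181667.
Each month: B ← B·(1+r) − £1,480.00.
Month 1: interest £426.92; balance after payment £22,446.92.
Month 2: interest £407.79; balance after payment £21,374.70.

£21,374.70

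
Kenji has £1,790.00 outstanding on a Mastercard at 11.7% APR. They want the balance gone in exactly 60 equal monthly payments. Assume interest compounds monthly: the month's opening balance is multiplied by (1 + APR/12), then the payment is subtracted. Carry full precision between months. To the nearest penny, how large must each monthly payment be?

Monthly rate r = 11.7%/12 = 0.975% = 0.00975.
Level-payment amortization: P = B₀·r / (1 − (1+r)^(−n)) = 1790.00·0.00975 / (1 − 1.00975^(−60)).
Denominator 1 − (1+r)^(−60) = 0.441313356.
P = 17.4525 / 0.441313356 ≈ 39.55.

£39.55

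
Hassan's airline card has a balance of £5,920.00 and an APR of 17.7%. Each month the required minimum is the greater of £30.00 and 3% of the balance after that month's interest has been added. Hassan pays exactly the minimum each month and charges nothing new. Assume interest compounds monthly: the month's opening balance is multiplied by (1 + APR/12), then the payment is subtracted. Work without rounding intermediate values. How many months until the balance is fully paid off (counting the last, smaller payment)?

159 months

Monthly rate r = 17.7%/12 = 1.475% = 0.01475.
While 3% of the post-interest balance exceeds £30.00, each month B ← (B·(1+r))·(1 − 0.03), i.e. B shrinks by the factor (1+r)·0.97 = 0.98431.
This holds for months 1–114. Entering month 115 the balance is £975.51; 3% of the post-interest balance is now below £30.00, so the flat £30.00 minimum applies from here.
From month 115 a fixed £30.00 at rate r clears £975.51 in 45 more payments. Total: 114 + 45 = 159 months.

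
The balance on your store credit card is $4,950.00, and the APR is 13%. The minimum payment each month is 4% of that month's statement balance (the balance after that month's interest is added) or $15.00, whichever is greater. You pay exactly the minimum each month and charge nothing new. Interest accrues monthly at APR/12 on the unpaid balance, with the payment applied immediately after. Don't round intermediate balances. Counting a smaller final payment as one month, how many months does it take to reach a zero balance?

116 months

Monthly rate r = 13%/12 = 1.08333% = 0.0108333.
While 4% of the post-interest balance exceeds $15.00, each month B ← (B·(1+r))·(1 − 0.04), i.e. B shrinks by the factor (1+r)·0.96 = 0.9704.
This holds for months 1–87. Entering month 88 the balance is $362.51; 4% of the post-interest balance is now below $15.00, so the flat $15.00 minimum applies from here.
From month 88 a fixed $15.00 at rate r clears $362.51 in 29 more payments. Total: 87 + 29 = 116 months.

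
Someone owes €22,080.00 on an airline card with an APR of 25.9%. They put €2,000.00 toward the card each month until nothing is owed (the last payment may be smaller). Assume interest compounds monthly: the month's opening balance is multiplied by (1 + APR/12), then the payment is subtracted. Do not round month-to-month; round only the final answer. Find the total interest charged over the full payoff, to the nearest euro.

€3,416

Monthly rate r = 25.9%/12 = 2.15833% = 0.0215833.
Payoff takes n = ⌈−ln(1 − rB₀/P)/ln(1+r)⌉ = ⌈12.746⌉ = 13 payments; the last is €1,496.21.
Total paid = 12·€2,000.00 + €1,496.21 = €25,496.21.
Total interest = total paid − principal = €25,496.21 − €22,080.00 = €3,416.21.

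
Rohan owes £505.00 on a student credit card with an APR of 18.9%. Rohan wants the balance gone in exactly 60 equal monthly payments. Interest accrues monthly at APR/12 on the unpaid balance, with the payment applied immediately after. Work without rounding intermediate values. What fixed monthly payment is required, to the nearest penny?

Monthly rate r = 18.9%/12 = 1.575% = 0.01575.
Level-payment amortization: P = B₀·r / (1 − (1+r)^(−n)) = 505.00·0.01575 / (1 − 1.01575^(−60)).
Denominator 1 − (1+r)^(−60) = 0.608447375.
P = 7.95375 / 0.608447375 ≈ 13.07.

£13.07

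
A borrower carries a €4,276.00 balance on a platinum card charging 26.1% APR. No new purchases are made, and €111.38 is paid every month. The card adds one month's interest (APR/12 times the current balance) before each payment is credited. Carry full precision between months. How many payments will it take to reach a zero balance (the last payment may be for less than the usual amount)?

84 months

Monthly rate r = 26.1%/12 = 2.175% = 0.02175.
Recurrence: B ← B·(1+r) − €111.38.
Month 1: interest €93.00; balance after payment €4,257.62.
Month 2: interest €92.60; balance after payment €4,238.85.
Closed form: n = −ln(1 − rB₀/P)/ln(1+r) = −ln(0.16499)/ln(1.02175) ≈ 83.741, so the balance reaches zero during payment 84.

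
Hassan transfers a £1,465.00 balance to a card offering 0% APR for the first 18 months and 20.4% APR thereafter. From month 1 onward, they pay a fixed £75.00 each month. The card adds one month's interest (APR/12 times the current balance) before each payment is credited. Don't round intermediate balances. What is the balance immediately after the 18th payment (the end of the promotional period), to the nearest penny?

Promo months 1–18 at r₀ = 0%/12 = 0; months 19+ at r₁ = 20.4%/12 = 0.017.
After month 18 (no interest yet): B = £1,465.00 − 18·£75.00 = £115.00.

£115.00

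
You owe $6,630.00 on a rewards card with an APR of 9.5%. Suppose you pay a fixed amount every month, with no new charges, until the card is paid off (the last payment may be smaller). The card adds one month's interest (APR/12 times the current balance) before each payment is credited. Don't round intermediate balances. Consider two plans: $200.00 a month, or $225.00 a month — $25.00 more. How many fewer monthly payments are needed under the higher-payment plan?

5 fewer payments

Monthly rate r = 9.5%/12 = 0.791667% = 0.00791667.
At $200.00/mo: n = ⌈−ln(1 − rB₀/P)/ln(1+r)⌉ = 39 payments (last $120.81); total interest = total paid − $6,630.00 = $1,090.81.
At $225.00/mo: 34 payments (last $154.54); total interest $949.54.
Payments saved = 39 − 34 = 5.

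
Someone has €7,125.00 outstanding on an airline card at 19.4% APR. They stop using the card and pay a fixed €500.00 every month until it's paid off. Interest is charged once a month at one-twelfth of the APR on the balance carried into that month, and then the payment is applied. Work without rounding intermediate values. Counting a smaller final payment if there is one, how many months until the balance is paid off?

Monthly rate r = 19.4%/12 = 1.61667% = 0.0161667.
Recurrence: B ← B·(1+r) − €500.00.
Month 1: interest €115.19; balance after payment €6,740.19.
Month 2: interest €108.97; balance after payment €6,349.15.
Closed form: n = −ln(1 − rB₀/P)/ln(1+r) = −ln(0.76963)/ln(1.01617) ≈ 16.328, so the balance reaches zero during payment 17.

17 months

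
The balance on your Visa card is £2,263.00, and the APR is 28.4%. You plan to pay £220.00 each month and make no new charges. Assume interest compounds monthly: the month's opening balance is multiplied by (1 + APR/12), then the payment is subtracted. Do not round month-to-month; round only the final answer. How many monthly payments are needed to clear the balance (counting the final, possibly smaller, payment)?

12 payments

Monthly rate r = 28.4%/12 = 2.36667% = 0.0236667.
Recurrence: B ← B·(1+r) − £220.00.
Month 1: interest £53.56; balance after payment £2,096.56.
Month 2: interest £49.62; balance after payment £1,926.18.
Closed form: n = −ln(1 − rB₀/P)/ln(1+r) = −ln(0.75656)/ln(1.02367) ≈ 11.927, so the balance reaches zero during payment 12.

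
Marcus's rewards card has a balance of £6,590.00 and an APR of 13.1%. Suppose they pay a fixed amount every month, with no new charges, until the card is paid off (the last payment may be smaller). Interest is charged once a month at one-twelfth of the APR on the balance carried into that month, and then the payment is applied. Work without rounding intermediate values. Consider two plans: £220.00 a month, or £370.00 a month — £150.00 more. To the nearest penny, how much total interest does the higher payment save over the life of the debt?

£656.40

Monthly rate r = 13.1%/12 = 1.09167% = 0.0109167.
At £220.00/mo: n = ⌈−ln(1 − rB₀/P)/ln(1+r)⌉ = 37 payments (last £104.55); total interest = total paid − £6,590.00 = £1,434.55.
At £370.00/mo: 20 payments (last £338.15); total interest £778.15.
Interest saved = £1,434.55 − £778.15 = £656.40.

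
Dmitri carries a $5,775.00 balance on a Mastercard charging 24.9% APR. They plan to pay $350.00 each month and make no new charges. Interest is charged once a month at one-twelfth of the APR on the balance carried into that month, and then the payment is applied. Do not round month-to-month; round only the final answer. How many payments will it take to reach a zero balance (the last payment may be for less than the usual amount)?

Monthly rate r = 24.9%/12 = 2.075% = 0.02075.
Recurrence: B ← B·(1+r) − $350.00.
Month 1: interest $119.83; balance after payment $5,544.83.
Month 2: interest $115.06; balance after payment $5,309.89.
Closed form: n = −ln(1 − rB₀/P)/ln(1+r) = −ln(0.65763)/ln(1.02075) ≈ 20.407, so the balance reaches zero during payment 21.

21 months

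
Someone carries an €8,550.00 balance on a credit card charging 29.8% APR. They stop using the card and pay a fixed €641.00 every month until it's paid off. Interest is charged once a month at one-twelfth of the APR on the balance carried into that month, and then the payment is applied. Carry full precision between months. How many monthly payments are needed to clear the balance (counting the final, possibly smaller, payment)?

Monthly rate r = 29.8%/12 = 2.48333% = 0.0248333.
Recurrence: B ← B·(1+r) − €641.00.
Month 1: interest €212.32; balance after payment €8,121.33.
Month 2: interest €201.68; balance after payment €7,682.00.
Closed form: n = −ln(1 − rB₀/P)/ln(1+r) = −ln(0.66876)/ln(1.02483) ≈ 16.402, so the balance reaches zero during payment 17.

17 months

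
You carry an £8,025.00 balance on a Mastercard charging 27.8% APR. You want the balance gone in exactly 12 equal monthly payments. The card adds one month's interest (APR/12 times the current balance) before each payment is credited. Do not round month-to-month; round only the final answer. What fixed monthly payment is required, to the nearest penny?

£773.68

Monthly rate r = 27.8%/12 = 2.31667% = 0.0231667.
Level-payment amortization: P = B₀·r / (1 − (1+r)^(−n)) = 8025.00·0.0231667 / (1 − 1.02317^(−12)).
Denominator 1 − (1+r)^(−12) = 0.240297765.
P = 185.913 / 0.240297765 ≈ 773.68.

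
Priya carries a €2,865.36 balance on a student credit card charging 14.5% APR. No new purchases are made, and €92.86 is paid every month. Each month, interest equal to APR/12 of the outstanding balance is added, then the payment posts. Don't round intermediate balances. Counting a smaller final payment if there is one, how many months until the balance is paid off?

Monthly rate r = 14.5%/12 = 1.20833% = 0.0120833.
Recurrence: B ← B·(1+r) − €92.86.
Month 1: interest €34.62; balance after payment €2,807.12.
Month 2: interest €33.92; balance after payment €2,748.18.
Closed form: n = −ln(1 − rB₀/P)/ln(1+r) = −ln(0.62715)/ln(1.01208) ≈ 38.846, so the balance reaches zero during payment 39.

39 payments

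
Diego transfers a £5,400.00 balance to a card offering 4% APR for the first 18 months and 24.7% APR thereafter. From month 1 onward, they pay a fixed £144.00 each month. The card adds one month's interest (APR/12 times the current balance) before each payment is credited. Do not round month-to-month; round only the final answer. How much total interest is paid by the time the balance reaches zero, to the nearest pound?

Promo months 1–18 at r₀ = 4%/12 = 0.00333333; months 19+ at r₁ = 24.7%/12 = 0.0205833.
After month 18: iterate B ← B·(1+r₀) − £144.00 for 18 months → £3,066.58.
Then at r₁ with £144.00/mo: n₂ = −ln(1 − r₁·B/P)/ln(1+r₁) ≈ 28.31 → 29 more payments.
Total paid = 46·£144.00 + £45.34 = £6,669.34; interest = £6,669.34 − £5,400.00 = £1,269.34.

£1,269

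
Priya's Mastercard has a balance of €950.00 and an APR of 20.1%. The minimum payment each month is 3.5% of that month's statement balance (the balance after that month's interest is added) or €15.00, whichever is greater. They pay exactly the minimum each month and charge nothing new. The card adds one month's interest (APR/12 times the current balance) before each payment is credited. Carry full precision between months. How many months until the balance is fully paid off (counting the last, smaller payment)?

82 months

Monthly rate r = 20.1%/12 = 1.675% = 0.01675.
While 3.5% of the post-interest balance exceeds €15.00, each month B ← (B·(1+r))·(1 − 0.035), i.e. B shrinks by the factor (1+r)·0.965 = 0.98116.
This holds for months 1–43. Entering month 44 the balance is €419.38; 3.5% of the post-interest balance is now below €15.00, so the flat €15.00 minimum applies from here.
From month 44 a fixed €15.00 at rate r clears €419.38 in 39 more payments. Total: 43 + 39 = 82 months.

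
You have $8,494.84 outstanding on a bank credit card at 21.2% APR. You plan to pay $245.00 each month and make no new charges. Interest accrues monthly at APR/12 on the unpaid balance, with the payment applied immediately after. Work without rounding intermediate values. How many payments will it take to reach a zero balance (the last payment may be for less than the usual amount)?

55 months

Monthly rate r = 21.2%/12 = 1.76667% = 0.0176667.
Recurrence: B ← B·(1+r) − $245.00.
Month 1: interest $150.08; balance after payment $8,399.92.
Month 2: interest $148.40; balance after payment $8,303.31.
Closed form: n = −ln(1 − rB₀/P)/ln(1+r) = −ln(0.38745)/ln(1.01767) ≈ 54.143, so the balance reaches zero during payment 55.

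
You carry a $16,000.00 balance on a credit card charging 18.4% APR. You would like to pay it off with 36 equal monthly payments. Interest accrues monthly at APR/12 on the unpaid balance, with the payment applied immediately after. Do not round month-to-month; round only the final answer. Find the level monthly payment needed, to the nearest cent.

$581.65

Monthly rate r = 18.4%/12 = 1.53333% = 0.0153333.
Level-payment amortization: P = B₀·r / (1 − (1+r)^(−n)) = 16000.00·0.0153333 / (1 − 1.01533^(−36)).
Denominator 1 − (1+r)^(−36) = 0.42178573.
P = 245.333 / 0.42178573 ≈ 581.65.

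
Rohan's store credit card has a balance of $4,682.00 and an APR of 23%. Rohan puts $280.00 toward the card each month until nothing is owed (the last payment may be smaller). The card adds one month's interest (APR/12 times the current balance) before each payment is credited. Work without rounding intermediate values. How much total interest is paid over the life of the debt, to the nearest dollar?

$1,017

Monthly rate r = 23%/12 = 1.91667% = 0.0191667.
Payoff takes n = ⌈−ln(1 − rB₀/P)/ln(1+r)⌉ = ⌈20.352⌉ = 21 payments; the last is $99.17.
Total paid = 20·$280.00 + $99.17 = $5,699.17.
Total interest = total paid − principal = $5,699.17 − $4,682.00 = $1,017.17.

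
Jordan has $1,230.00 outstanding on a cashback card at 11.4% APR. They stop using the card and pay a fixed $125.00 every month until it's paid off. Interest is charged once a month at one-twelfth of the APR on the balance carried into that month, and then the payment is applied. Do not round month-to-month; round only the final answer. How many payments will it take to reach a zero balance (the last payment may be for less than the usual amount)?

11 payments

Monthly rate r = 11.4%/12 = 0.95% = 0.0095.
Recurrence: B ← B·(1+r) − $125.00.
Month 1: interest $11.69; balance after payment $1,116.68.
Month 2: interest $10.61; balance after payment $1,002.29.
Closed form: n = −ln(1 − rB₀/P)/ln(1+r) = −ln(0.90652)/ln(1.0095) ≈ 10.380, so the balance reaches zero during payment 11.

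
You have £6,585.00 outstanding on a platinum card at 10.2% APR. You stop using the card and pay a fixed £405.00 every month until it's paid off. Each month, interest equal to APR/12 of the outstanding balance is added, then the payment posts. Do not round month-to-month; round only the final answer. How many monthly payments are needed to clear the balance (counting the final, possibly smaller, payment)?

Monthly rate r = 10.2%/12 = 0.85% = 0.0085.
Recurrence: B ← B·(1+r) − £405.00.
Month 1: interest £55.97; balance after payment £6,235.97.
Month 2: interest £53.01; balance after payment £5,883.98.
Closed form: n = −ln(1 − rB₀/P)/ln(1+r) = −ln(0.8618)/ln(1.0085) ≈ 17.573, so the balance reaches zero during payment 18.

18 months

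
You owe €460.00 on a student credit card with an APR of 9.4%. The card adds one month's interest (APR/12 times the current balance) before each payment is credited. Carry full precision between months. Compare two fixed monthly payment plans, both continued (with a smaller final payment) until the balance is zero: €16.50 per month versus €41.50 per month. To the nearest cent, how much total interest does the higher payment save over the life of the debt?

Monthly rate r = 9.4%/12 = 0.783333% = 0.00783333.
At €16.50/mo: n = ⌈−ln(1 − rB₀/P)/ln(1+r)⌉ = 32 payments (last €9.54); total interest = total paid − €460.00 = €61.04.
At €41.50/mo: 12 payments (last €26.63); total interest €23.13.
Interest saved = €61.04 − €23.13 = €37.91.

€37.91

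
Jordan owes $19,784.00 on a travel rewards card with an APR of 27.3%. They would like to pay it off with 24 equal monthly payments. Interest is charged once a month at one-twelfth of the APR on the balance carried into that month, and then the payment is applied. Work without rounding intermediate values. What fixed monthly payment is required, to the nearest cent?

$1,078.87

Monthly rate r = 27.3%/12 = 2.275% = 0.02275.
Level-payment amortization: P = B₀·r / (1 − (1+r)^(−n)) = 19784.00·0.02275 / (1 − 1.02275^(−24)).
Denominator 1 − (1+r)^(−24) = 0.417182902.
P = 450.086 / 0.417182902 ≈ 1078.87.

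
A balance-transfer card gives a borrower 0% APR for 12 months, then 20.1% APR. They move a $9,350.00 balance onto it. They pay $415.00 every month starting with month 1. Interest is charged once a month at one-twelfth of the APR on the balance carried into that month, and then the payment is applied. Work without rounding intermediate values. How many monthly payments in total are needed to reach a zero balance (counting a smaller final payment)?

Promo months 1–12 at r₀ = 0%/12 = 0; months 13+ at r₁ = 20.1%/12 = 0.01675.
After month 12 (no interest yet): B = $9,350.00 − 12·$415.00 = $4,370.00.
Then at r₁ with $415.00/mo: n₂ = −ln(1 − r₁·B/P)/ln(1+r₁) ≈ 11.68 → 12 more payments.

24 months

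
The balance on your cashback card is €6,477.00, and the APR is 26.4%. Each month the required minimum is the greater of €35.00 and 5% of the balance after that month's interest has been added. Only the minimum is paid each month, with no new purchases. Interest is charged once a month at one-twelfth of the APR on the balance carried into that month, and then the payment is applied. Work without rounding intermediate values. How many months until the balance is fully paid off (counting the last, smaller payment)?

Monthly rate r = 26.4%/12 = 2.2% = 0.022.
While 5% of the post-interest balance exceeds €35.00, each month B ← (B·(1+r))·(1 − 0.05), i.e. B shrinks by the factor (1+r)·0.95 = 0.9709.
This holds for months 1–77. Entering month 78 the balance is €666.52; 5% of the post-interest balance is now below €35.00, so the flat €35.00 minimum applies from here.
From month 78 a fixed €35.00 at rate r clears €666.52 in 25 more payments. Total: 77 + 25 = 102 months.

102 months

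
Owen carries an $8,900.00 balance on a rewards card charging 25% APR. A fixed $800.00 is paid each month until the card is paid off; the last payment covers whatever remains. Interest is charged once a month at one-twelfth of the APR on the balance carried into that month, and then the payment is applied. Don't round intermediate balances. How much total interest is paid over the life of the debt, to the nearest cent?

$1,331.30

Monthly rate r = 25%/12 = 2.08333% = 0.0208333.
Payoff takes n = ⌈−ln(1 − rB₀/P)/ln(1+r)⌉ = ⌈12.787⌉ = 13 payments; the last is $631.30.
Total paid = 12·$800.00 + $631.30 = $10,231.30.
Total interest = total paid − principal = $10,231.30 − $8,900.00 = $1,331.30.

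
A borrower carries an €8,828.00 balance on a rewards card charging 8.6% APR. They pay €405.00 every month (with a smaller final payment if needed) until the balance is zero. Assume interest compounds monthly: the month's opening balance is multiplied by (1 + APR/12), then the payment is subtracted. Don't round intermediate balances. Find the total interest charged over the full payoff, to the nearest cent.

Monthly rate r = 8.6%/12 = 0.716667% = 0.00716667.
Payoff takes n = ⌈−ln(1 − rB₀/P)/ln(1+r)⌉ = ⌈23.786⌉ = 24 payments; the last is €318.57.
Total paid = 23·€405.00 + €318.57 = €9,633.57.
Total interest = total paid − principal = €9,633.57 − €8,828.00 = €805.57.

€805.57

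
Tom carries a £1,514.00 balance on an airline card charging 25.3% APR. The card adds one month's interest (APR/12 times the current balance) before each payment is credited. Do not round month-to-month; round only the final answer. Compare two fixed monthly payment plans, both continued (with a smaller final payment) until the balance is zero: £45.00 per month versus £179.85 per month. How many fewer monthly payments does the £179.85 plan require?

50 fewer payments

Monthly rate r = 25.3%/12 = 2.10833% = 0.0210833.
At £45.00/mo: n = ⌈−ln(1 − rB₀/P)/ln(1+r)⌉ = 60 payments (last £10.01); total interest = total paid − £1,514.00 = £1,151.01.
At £179.85/mo: 10 payments (last £66.01); total interest £170.66.
Payments saved = 60 − 10 = 50.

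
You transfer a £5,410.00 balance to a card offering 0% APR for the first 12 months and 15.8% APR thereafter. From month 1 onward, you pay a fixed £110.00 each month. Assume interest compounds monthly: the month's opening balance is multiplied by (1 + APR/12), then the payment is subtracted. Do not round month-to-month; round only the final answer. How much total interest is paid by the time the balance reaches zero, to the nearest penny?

Promo months 1–12 at r₀ = 0%/12 = 0; months 13+ at r₁ = 15.8%/12 = 0.0131667.
After month 12 (no interest yet): B = £5,410.00 − 12·£110.00 = £4,090.00.
Then at r₁ with £110.00/mo: n₂ = −ln(1 − r₁·B/P)/ln(1+r₁) ≈ 51.41 → 52 more payments.
Total paid = 63·£110.00 + £45.30 = £6,975.30; interest = £6,975.30 − £5,410.00 = £1,565.30.

£1,565.30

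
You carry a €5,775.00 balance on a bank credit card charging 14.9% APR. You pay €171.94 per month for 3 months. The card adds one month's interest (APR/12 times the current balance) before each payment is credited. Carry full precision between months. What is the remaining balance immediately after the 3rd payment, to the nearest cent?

Monthly rate r = 14.9%/12 = 1.24167% = 0.0124167.
Each month: B ← B·(1+r) − €171.94.
Month 1: interest €71.71; balance after payment €5,674.77.
Month 2: interest €70.46; balance after payment €5,573.29.
Month 3: interest €69.20; balance after payment €5,470.55.

€5,470.55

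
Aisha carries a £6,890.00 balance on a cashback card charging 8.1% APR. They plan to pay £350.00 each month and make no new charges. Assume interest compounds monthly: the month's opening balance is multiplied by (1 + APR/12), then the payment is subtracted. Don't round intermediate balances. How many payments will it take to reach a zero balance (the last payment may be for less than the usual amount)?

Monthly rate r = 8.1%/12 = 0.675% = 0.00675.
Recurrence: B ← B·(1+r) − £350.00.
Month 1: interest £46.51; balance after payment £6,586.51.
Month 2: interest £44.46; balance after payment £6,280.97.
Closed form: n = −ln(1 − rB₀/P)/ln(1+r) = −ln(0.86712)/ln(1.00675) ≈ 21.194, so the balance reaches zero during payment 22.

22 payments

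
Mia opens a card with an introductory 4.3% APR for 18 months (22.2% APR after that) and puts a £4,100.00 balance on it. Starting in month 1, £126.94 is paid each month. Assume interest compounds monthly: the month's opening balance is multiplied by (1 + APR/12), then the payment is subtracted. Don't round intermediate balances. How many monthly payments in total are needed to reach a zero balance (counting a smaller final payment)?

Promo months 1–18 at r₀ = 4.3%/12 = 0.00358333; months 19+ at r₁ = 22.2%/12 = 0.0185.
After month 18: iterate B ← B·(1+r₀) − £126.94 for 18 months → £2,016.80.
Then at r₁ with £126.94/mo: n₂ = −ln(1 − r₁·B/P)/ln(1+r₁) ≈ 18.99 → 19 more payments.

37 payments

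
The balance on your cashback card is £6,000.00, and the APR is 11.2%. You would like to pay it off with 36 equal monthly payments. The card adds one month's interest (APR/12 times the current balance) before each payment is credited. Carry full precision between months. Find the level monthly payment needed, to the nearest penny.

Monthly rate r = 11.2%/12 = 0.933333% = 0.00933333.
Level-payment amortization: P = B₀·r / (1 − (1+r)^(−n)) = 6000.00·0.00933333 / (1 − 1.00933^(−36)).
Denominator 1 − (1+r)^(−36) = 0.284262421.
P = 56 / 0.284262421 ≈ 197.00.

£197.00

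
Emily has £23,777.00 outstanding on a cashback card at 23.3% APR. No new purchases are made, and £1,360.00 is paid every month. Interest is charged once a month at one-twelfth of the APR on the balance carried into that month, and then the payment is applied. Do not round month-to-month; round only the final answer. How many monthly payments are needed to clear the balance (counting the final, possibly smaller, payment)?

22 payments

Monthly rate r = 23.3%/12 = 1.94167% = 0.0194167.
Recurrence: B ← B·(1+r) − £1,360.00.
Month 1: interest £461.67; balance after payment £22,878.67.
Month 2: interest £444.23; balance after payment £21,962.90.
Closed form: n = −ln(1 − rB₀/P)/ln(1+r) = −ln(0.66054)/ln(1.01942) ≈ 21.565, so the balance reaches zero during payment 22.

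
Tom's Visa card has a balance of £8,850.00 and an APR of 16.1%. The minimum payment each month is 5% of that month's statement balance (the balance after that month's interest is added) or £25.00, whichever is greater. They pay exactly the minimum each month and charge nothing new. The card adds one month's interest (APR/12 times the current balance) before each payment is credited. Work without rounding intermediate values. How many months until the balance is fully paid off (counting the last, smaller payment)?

Monthly rate r = 16.1%/12 = 1.34167% = 0.0134167.
While 5% of the post-interest balance exceeds £25.00, each month B ← (B·(1+r))·(1 − 0.05), i.e. B shrinks by the factor (1+r)·0.95 = 0.96275.
This holds for months 1–77. Entering month 78 the balance is £475.71; 5% of the post-interest balance is now below £25.00, so the flat £25.00 minimum applies from here.
From month 78 a fixed £25.00 at rate r clears £475.71 in 23 more payments. Total: 77 + 23 = 100 months.

100 months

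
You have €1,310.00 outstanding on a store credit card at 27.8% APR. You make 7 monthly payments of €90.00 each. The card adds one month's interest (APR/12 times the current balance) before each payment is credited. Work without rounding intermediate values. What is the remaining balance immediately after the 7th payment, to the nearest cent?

Monthly rate r = 27.8%/12 = 2.31667% = 0.0231667.
Each month: B ← B·(1+r) − €90.00.
Month 1: interest €30.35; balance after payment €1,250.35.
Month 2: interest €28.97; balance after payment €1,189.31.
Month 3: interest €27.55; balance after payment €1,126.87.
Month 4: interest €26.11; balance after payment €1,062.97.
Month 5: interest €24.63; balance after payment €997.60.
Month 6: interest €23.11; balance after payment €930.71.
Month 7: interest €21.56; balance after payment €862.27.

€862.27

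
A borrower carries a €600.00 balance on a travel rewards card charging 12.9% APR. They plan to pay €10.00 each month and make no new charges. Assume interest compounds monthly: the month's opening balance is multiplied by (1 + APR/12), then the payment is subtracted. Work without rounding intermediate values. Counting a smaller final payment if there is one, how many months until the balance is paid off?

Monthly rate r = 12.9%/12 = 1.075% = 0.01075.
Recurrence: B ← B·(1+r) − €10.00.
Month 1: interest €6.45; balance after payment €596.45.
Month 2: interest €6.41; balance after payment €592.86.
Closed form: n = −ln(1 − rB₀/P)/ln(1+r) = −ln(0.355)/ln(1.01075) ≈ 96.855, so the balance reaches zero during payment 97.

97 payments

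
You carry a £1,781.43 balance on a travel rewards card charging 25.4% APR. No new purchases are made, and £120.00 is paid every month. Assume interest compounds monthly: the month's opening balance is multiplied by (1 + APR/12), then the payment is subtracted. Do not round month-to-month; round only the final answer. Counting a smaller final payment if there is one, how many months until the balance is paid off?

Monthly rate r = 25.4%/12 = 2.11667% = 0.0211667.
Recurrence: B ← B·(1+r) − £120.00.
Month 1: interest £37.71; balance after payment £1,699.14.
Month 2: interest £35.97; balance after payment £1,615.10.
Closed form: n = −ln(1 − rB₀/P)/ln(1+r) = −ln(0.68578)/ln(1.02117) ≈ 18.009, so the balance reaches zero during payment 19.

19 months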